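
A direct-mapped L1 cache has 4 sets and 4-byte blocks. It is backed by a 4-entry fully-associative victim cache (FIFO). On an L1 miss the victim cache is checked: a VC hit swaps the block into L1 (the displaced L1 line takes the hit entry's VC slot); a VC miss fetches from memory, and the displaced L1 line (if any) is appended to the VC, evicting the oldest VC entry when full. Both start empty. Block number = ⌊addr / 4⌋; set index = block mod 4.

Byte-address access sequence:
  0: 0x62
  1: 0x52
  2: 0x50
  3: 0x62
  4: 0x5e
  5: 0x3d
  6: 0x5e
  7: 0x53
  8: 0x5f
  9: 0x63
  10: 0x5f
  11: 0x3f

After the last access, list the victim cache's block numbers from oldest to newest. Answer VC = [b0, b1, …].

VC = [20, 23]

  [0] addr=0x62 blk=24 s=0: MISS | VC []
  [1] addr=0x52 blk=20 s=0: MISS | VC [24]
  [2] addr=0x50 blk=20 s=0: L1-HIT | VC [24]
  [3] addr=0x62 blk=24 s=0: VC-HIT | VC [20]
  [4] addr=0x5e blk=23 s=3: MISS | VC [20]
  [5] addr=0x3d blk=15 s=3: MISS | VC [20, 23]
  [6] addr=0x5e blk=23 s=3: VC-HIT | VC [20, 15]
  [7] addr=0x53 blk=20 s=0: VC-HIT | VC [24, 15]
  [8] addr=0x5f blk=23 s=3: L1-HIT | VC [24, 15]
  [9] addr=0x63 blk=24 s=0: VC-HIT | VC [20, 15]
  [10] addr=0x5f blk=23 s=3: L1-HIT | VC [20, 15]
  [11] addr=0x3f blk=15 s=3: VC-HIT | VC [20, 23]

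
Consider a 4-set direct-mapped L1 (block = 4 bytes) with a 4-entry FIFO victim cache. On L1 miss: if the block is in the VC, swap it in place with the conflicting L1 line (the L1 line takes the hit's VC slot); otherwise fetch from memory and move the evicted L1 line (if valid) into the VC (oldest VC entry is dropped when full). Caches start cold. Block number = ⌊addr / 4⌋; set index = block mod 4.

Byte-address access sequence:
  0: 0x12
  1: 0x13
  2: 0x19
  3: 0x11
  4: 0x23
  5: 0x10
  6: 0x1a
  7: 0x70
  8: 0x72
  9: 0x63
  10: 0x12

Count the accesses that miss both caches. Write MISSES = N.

MISSES = 5

0: 0x12 (blk 4, set 0) → MISS  vc=[]
1: 0x13 (blk 4, set 0) → L1-HIT  vc=[]
2: 0x19 (blk 6, set 2) → MISS  vc=[]
3: 0x11 (blk 4, set 0) → L1-HIT  vc=[]
4: 0x23 (blk 8, set 0) → MISS  vc=[4]
5: 0x10 (blk 4, set 0) → VC-HIT  vc=[8]
6: 0x1a (blk 6, set 2) → L1-HIT  vc=[8]
7: 0x70 (blk 28, set 0) → MISS  vc=[8, 4]
8: 0x72 (blk 28, set 0) → L1-HIT  vc=[8, 4]
9: 0x63 (blk 24, set 0) → MISS  vc=[8, 4, 28]
10: 0x12 (blk 4, set 0) → VC-HIT  vc=[8, 24, 28]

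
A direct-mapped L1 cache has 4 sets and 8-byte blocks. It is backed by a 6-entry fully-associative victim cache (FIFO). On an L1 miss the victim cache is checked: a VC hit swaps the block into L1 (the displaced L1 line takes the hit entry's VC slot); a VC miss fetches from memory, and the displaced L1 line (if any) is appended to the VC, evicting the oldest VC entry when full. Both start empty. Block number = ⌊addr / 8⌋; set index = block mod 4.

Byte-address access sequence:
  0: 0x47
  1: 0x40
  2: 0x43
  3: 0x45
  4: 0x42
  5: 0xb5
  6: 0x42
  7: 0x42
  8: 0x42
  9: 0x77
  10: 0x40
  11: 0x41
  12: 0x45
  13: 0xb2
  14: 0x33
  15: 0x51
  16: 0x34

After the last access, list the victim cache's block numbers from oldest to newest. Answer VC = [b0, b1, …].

VC = [14, 22, 10]

0: 0x47 (blk 8, set 0) → MISS  vc=[]
1: 0x40 (blk 8, set 0) → L1-HIT  vc=[]
2: 0x43 (blk 8, set 0) → L1-HIT  vc=[]
3: 0x45 (blk 8, set 0) → L1-HIT  vc=[]
4: 0x42 (blk 8, set 0) → L1-HIT  vc=[]
5: 0xb5 (blk 22, set 2) → MISS  vc=[]
6: 0x42 (blk 8, set 0) → L1-HIT  vc=[]
7: 0x42 (blk 8, set 0) → L1-HIT  vc=[]
8: 0x42 (blk 8, set 0) → L1-HIT  vc=[]
9: 0x77 (blk 14, set 2) → MISS  vc=[22]
10: 0x40 (blk 8, set 0) → L1-HIT  vc=[22]
11: 0x41 (blk 8, set 0) → L1-HIT  vc=[22]
12: 0x45 (blk 8, set 0) → L1-HIT  vc=[22]
13: 0xb2 (blk 22, set 2) → VC-HIT  vc=[14]
14: 0x33 (blk 6, set 2) → MISS  vc=[14, 22]
15: 0x51 (blk 10, set 2) → MISS  vc=[14, 22, 6]
16: 0x34 (blk 6, set 2) → VC-HIT  vc=[14, 22, 10]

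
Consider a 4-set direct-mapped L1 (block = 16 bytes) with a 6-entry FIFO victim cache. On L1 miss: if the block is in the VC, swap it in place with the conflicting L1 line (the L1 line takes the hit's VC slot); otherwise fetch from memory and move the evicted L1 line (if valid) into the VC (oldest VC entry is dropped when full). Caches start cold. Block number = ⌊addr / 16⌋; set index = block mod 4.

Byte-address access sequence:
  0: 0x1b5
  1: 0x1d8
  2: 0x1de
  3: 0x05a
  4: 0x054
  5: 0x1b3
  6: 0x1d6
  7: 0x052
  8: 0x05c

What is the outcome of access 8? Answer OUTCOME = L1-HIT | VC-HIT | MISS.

OUTCOME = L1-HIT

#0 0x1b5→b27/s3 MISS; vc=[]
#1 0x1d8→b29/s1 MISS; vc=[]
#2 0x1de→b29/s1 L1-HIT; vc=[]
#3 0x5a→b5/s1 MISS; vc=[29]
#4 0x54→b5/s1 L1-HIT; vc=[29]
#5 0x1b3→b27/s3 L1-HIT; vc=[29]
#6 0x1d6→b29/s1 VC-HIT; vc=[5]
#7 0x52→b5/s1 VC-HIT; vc=[29]
#8 0x5c→b5/s1 L1-HIT; vc=[29]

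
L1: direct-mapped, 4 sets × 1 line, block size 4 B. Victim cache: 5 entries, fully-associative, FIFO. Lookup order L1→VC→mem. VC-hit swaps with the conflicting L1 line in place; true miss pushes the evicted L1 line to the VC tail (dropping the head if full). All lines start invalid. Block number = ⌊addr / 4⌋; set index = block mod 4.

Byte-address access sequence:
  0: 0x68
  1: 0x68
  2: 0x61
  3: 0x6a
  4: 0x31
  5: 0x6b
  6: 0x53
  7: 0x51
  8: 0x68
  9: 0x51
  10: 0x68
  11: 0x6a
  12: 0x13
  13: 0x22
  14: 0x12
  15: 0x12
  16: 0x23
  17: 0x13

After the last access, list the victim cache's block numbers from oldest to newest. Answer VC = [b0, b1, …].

#0 0x68→b26/s2 MISS; vc=[]
#1 0x68→b26/s2 L1-HIT; vc=[]
#2 0x61→b24/s0 MISS; vc=[]
#3 0x6a→b26/s2 L1-HIT; vc=[]
#4 0x31→b12/s0 MISS; vc=[24]
#5 0x6b→b26/s2 L1-HIT; vc=[24]
#6 0x53→b20/s0 MISS; vc=[24,12]
#7 0x51→b20/s0 L1-HIT; vc=[24,12]
#8 0x68→b26/s2 L1-HIT; vc=[24,12]
#9 0x51→b20/s0 L1-HIT; vc=[24,12]
#10 0x68→b26/s2 L1-HIT; vc=[24,12]
#11 0x6a→b26/s2 L1-HIT; vc=[24,12]
#12 0x13→b4/s0 MISS; vc=[24,12,20]
#13 0x22→b8/s0 MISS; vc=[24,12,20,4]
#14 0x12→b4/s0 VC-HIT; vc=[24,12,20,8]
#15 0x12→b4/s0 L1-HIT; vc=[24,12,20,8]
#16 0x23→b8/s0 VC-HIT; vc=[24,12,20,4]
#17 0x13→b4/s0 VC-HIT; vc=[24,12,20,8]

VC = [24, 12, 20, 8]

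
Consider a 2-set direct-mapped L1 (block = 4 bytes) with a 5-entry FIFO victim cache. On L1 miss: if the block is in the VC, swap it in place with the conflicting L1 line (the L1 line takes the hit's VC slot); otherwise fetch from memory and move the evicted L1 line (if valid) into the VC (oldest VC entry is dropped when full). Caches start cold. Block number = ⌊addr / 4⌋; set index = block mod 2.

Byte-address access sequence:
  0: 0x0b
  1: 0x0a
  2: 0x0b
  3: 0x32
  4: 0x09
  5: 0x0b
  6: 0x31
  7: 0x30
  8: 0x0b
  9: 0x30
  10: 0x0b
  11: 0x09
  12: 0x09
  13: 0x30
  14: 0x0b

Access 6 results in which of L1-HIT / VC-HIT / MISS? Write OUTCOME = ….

OUTCOME = VC-HIT

  [0] addr=0xb blk=2 s=0: MISS | VC []
  [1] addr=0xa blk=2 s=0: L1-HIT | VC []
  [2] addr=0xb blk=2 s=0: L1-HIT | VC []
  [3] addr=0x32 blk=12 s=0: MISS | VC [2]
  [4] addr=0x9 blk=2 s=0: VC-HIT | VC [12]
  [5] addr=0xb blk=2 s=0: L1-HIT | VC [12]
  [6] addr=0x31 blk=12 s=0: VC-HIT | VC [2]
  [7] addr=0x30 blk=12 s=0: L1-HIT | VC [2]
  [8] addr=0xb blk=2 s=0: VC-HIT | VC [12]
  [9] addr=0x30 blk=12 s=0: VC-HIT | VC [2]
  [10] addr=0xb blk=2 s=0: VC-HIT | VC [12]
  [11] addr=0x9 blk=2 s=0: L1-HIT | VC [12]
  [12] addr=0x9 blk=2 s=0: L1-HIT | VC [12]
  [13] addr=0x30 blk=12 s=0: VC-HIT | VC [2]
  [14] addr=0xb blk=2 s=0: VC-HIT | VC [12]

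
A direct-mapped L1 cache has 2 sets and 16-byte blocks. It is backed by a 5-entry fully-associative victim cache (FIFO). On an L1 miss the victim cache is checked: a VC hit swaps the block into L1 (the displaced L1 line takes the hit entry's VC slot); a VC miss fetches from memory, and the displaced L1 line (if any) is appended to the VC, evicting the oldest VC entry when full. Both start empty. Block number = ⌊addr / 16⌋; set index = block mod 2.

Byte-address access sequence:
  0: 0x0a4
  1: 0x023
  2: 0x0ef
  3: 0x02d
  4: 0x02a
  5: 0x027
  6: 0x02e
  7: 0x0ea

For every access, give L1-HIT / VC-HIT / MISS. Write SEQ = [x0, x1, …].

  [0] addr=0xa4 blk=10 s=0: MISS | VC []
  [1] addr=0x23 blk=2 s=0: MISS | VC [10]
  [2] addr=0xef blk=14 s=0: MISS | VC [10, 2]
  [3] addr=0x2d blk=2 s=0: VC-HIT | VC [10, 14]
  [4] addr=0x2a blk=2 s=0: L1-HIT | VC [10, 14]
  [5] addr=0x27 blk=2 s=0: L1-HIT | VC [10, 14]
  [6] addr=0x2e blk=2 s=0: L1-HIT | VC [10, 14]
  [7] addr=0xea blk=14 s=0: VC-HIT | VC [10, 2]

SEQ = [MISS, MISS, MISS, VC-HIT, L1-HIT, L1-HIT, L1-HIT, VC-HIT]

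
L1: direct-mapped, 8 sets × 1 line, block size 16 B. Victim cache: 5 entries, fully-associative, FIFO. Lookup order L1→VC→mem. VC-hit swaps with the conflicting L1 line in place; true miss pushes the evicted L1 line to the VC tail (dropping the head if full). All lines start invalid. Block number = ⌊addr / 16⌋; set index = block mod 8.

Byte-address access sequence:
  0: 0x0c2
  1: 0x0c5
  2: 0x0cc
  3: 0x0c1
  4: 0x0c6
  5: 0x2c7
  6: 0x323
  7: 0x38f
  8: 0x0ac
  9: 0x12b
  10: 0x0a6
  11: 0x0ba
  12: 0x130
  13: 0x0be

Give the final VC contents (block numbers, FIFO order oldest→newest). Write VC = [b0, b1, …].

#0 0xc2→b12/s4 MISS; vc=[]
#1 0xc5→b12/s4 L1-HIT; vc=[]
#2 0xcc→b12/s4 L1-HIT; vc=[]
#3 0xc1→b12/s4 L1-HIT; vc=[]
#4 0xc6→b12/s4 L1-HIT; vc=[]
#5 0x2c7→b44/s4 MISS; vc=[12]
#6 0x323→b50/s2 MISS; vc=[12]
#7 0x38f→b56/s0 MISS; vc=[12]
#8 0xac→b10/s2 MISS; vc=[12,50]
#9 0x12b→b18/s2 MISS; vc=[12,50,10]
#10 0xa6→b10/s2 VC-HIT; vc=[12,50,18]
#11 0xba→b11/s3 MISS; vc=[12,50,18]
#12 0x130→b19/s3 MISS; vc=[12,50,18,11]
#13 0xbe→b11/s3 VC-HIT; vc=[12,50,18,19]

VC = [12, 50, 18, 19]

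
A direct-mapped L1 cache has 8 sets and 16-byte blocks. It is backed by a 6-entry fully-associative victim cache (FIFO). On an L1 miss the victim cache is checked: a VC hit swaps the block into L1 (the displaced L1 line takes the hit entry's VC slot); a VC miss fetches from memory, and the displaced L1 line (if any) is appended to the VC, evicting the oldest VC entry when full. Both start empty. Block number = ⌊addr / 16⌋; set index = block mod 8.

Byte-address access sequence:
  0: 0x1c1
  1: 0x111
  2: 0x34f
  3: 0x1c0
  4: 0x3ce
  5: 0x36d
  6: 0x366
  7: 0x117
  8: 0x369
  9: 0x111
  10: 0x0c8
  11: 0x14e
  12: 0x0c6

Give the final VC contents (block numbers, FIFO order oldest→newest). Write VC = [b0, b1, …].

VC = [52, 28, 60, 20]

  [0] addr=0x1c1 blk=28 s=4: MISS | VC []
  [1] addr=0x111 blk=17 s=1: MISS | VC []
  [2] addr=0x34f blk=52 s=4: MISS | VC [28]
  [3] addr=0x1c0 blk=28 s=4: VC-HIT | VC [52]
  [4] addr=0x3ce blk=60 s=4: MISS | VC [52, 28]
  [5] addr=0x36d blk=54 s=6: MISS | VC [52, 28]
  [6] addr=0x366 blk=54 s=6: L1-HIT | VC [52, 28]
  [7] addr=0x117 blk=17 s=1: L1-HIT | VC [52, 28]
  [8] addr=0x369 blk=54 s=6: L1-HIT | VC [52, 28]
  [9] addr=0x111 blk=17 s=1: L1-HIT | VC [52, 28]
  [10] addr=0xc8 blk=12 s=4: MISS | VC [52, 28, 60]
  [11] addr=0x14e blk=20 s=4: MISS | VC [52, 28, 60, 12]
  [12] addr=0xc6 blk=12 s=4: VC-HIT | VC [52, 28, 60, 20]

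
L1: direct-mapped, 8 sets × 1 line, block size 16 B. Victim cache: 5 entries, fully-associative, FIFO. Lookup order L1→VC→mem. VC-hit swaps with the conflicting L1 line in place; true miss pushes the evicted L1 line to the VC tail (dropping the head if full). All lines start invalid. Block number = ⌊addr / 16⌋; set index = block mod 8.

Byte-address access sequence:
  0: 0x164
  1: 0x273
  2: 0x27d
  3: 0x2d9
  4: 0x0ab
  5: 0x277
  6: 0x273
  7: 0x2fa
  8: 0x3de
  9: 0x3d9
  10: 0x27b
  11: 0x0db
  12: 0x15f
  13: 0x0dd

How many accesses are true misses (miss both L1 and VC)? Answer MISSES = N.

#0 0x164→b22/s6 MISS; vc=[]
#1 0x273→b39/s7 MISS; vc=[]
#2 0x27d→b39/s7 L1-HIT; vc=[]
#3 0x2d9→b45/s5 MISS; vc=[]
#4 0xab→b10/s2 MISS; vc=[]
#5 0x277→b39/s7 L1-HIT; vc=[]
#6 0x273→b39/s7 L1-HIT; vc=[]
#7 0x2fa→b47/s7 MISS; vc=[39]
#8 0x3de→b61/s5 MISS; vc=[39,45]
#9 0x3d9→b61/s5 L1-HIT; vc=[39,45]
#10 0x27b→b39/s7 VC-HIT; vc=[47,45]
#11 0xdb→b13/s5 MISS; vc=[47,45,61]
#12 0x15f→b21/s5 MISS; vc=[47,45,61,13]
#13 0xdd→b13/s5 VC-HIT; vc=[47,45,61,21]

MISSES = 8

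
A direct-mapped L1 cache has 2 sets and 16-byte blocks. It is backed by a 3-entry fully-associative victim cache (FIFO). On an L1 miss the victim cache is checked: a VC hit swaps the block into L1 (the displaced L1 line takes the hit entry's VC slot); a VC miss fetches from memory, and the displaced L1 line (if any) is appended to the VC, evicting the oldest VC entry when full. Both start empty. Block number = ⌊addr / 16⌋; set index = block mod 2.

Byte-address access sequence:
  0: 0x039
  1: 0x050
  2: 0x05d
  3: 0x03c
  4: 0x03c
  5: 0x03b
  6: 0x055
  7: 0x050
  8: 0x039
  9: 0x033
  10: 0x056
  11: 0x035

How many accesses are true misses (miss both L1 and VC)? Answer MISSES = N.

MISSES = 2

0: 0x39 (blk 3, set 1) → MISS  vc=[]
1: 0x50 (blk 5, set 1) → MISS  vc=[3]
2: 0x5d (blk 5, set 1) → L1-HIT  vc=[3]
3: 0x3c (blk 3, set 1) → VC-HIT  vc=[5]
4: 0x3c (blk 3, set 1) → L1-HIT  vc=[5]
5: 0x3b (blk 3, set 1) → L1-HIT  vc=[5]
6: 0x55 (blk 5, set 1) → VC-HIT  vc=[3]
7: 0x50 (blk 5, set 1) → L1-HIT  vc=[3]
8: 0x39 (blk 3, set 1) → VC-HIT  vc=[5]
9: 0x33 (blk 3, set 1) → L1-HIT  vc=[5]
10: 0x56 (blk 5, set 1) → VC-HIT  vc=[3]
11: 0x35 (blk 3, set 1) → VC-HIT  vc=[5]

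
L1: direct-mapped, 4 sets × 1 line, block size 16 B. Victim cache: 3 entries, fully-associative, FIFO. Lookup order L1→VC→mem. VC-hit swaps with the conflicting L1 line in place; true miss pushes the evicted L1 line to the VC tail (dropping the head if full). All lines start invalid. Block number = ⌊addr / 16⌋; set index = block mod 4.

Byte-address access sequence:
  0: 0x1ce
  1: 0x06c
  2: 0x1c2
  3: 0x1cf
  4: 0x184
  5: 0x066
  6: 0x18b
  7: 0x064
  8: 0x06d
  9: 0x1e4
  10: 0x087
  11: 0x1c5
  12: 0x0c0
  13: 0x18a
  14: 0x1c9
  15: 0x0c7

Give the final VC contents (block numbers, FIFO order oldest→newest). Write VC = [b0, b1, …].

#0 0x1ce→b28/s0 MISS; vc=[]
#1 0x6c→b6/s2 MISS; vc=[]
#2 0x1c2→b28/s0 L1-HIT; vc=[]
#3 0x1cf→b28/s0 L1-HIT; vc=[]
#4 0x184→b24/s0 MISS; vc=[28]
#5 0x66→b6/s2 L1-HIT; vc=[28]
#6 0x18b→b24/s0 L1-HIT; vc=[28]
#7 0x64→b6/s2 L1-HIT; vc=[28]
#8 0x6d→b6/s2 L1-HIT; vc=[28]
#9 0x1e4→b30/s2 MISS; vc=[28,6]
#10 0x87→b8/s0 MISS; vc=[28,6,24]
#11 0x1c5→b28/s0 VC-HIT; vc=[8,6,24]
#12 0xc0→b12/s0 MISS; vc=[6,24,28]
#13 0x18a→b24/s0 VC-HIT; vc=[6,12,28]
#14 0x1c9→b28/s0 VC-HIT; vc=[6,12,24]
#15 0xc7→b12/s0 VC-HIT; vc=[6,28,24]

VC = [6, 28, 24]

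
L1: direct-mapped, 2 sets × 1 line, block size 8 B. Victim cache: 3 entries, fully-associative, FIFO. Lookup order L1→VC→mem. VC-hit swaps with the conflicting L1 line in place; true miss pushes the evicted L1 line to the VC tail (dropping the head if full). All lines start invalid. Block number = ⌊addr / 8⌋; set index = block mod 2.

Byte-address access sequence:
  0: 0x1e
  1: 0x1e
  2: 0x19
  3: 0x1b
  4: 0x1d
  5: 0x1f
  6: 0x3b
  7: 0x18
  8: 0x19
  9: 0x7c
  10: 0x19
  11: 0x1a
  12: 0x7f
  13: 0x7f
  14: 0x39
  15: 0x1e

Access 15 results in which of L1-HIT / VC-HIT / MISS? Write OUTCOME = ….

#0 0x1e→b3/s1 MISS; vc=[]
#1 0x1e→b3/s1 L1-HIT; vc=[]
#2 0x19→b3/s1 L1-HIT; vc=[]
#3 0x1b→b3/s1 L1-HIT; vc=[]
#4 0x1d→b3/s1 L1-HIT; vc=[]
#5 0x1f→b3/s1 L1-HIT; vc=[]
#6 0x3b→b7/s1 MISS; vc=[3]
#7 0x18→b3/s1 VC-HIT; vc=[7]
#8 0x19→b3/s1 L1-HIT; vc=[7]
#9 0x7c→b15/s1 MISS; vc=[7,3]
#10 0x19→b3/s1 VC-HIT; vc=[7,15]
#11 0x1a→b3/s1 L1-HIT; vc=[7,15]
#12 0x7f→b15/s1 VC-HIT; vc=[7,3]
#13 0x7f→b15/s1 L1-HIT; vc=[7,3]
#14 0x39→b7/s1 VC-HIT; vc=[15,3]
#15 0x1e→b3/s1 VC-HIT; vc=[15,7]

OUTCOME = VC-HIT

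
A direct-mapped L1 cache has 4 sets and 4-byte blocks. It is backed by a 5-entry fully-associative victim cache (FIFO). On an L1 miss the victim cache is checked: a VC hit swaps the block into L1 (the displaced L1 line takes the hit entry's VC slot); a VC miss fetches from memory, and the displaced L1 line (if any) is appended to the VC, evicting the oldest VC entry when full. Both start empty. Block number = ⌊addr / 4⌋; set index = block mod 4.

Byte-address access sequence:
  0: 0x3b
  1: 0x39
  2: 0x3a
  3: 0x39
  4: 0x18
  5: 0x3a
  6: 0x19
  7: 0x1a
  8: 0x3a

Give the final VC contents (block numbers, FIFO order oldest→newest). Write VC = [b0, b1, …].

VC = [6]

#0 0x3b→b14/s2 MISS; vc=[]
#1 0x39→b14/s2 L1-HIT; vc=[]
#2 0x3a→b14/s2 L1-HIT; vc=[]
#3 0x39→b14/s2 L1-HIT; vc=[]
#4 0x18→b6/s2 MISS; vc=[14]
#5 0x3a→b14/s2 VC-HIT; vc=[6]
#6 0x19→b6/s2 VC-HIT; vc=[14]
#7 0x1a→b6/s2 L1-HIT; vc=[14]
#8 0x3a→b14/s2 VC-HIT; vc=[6]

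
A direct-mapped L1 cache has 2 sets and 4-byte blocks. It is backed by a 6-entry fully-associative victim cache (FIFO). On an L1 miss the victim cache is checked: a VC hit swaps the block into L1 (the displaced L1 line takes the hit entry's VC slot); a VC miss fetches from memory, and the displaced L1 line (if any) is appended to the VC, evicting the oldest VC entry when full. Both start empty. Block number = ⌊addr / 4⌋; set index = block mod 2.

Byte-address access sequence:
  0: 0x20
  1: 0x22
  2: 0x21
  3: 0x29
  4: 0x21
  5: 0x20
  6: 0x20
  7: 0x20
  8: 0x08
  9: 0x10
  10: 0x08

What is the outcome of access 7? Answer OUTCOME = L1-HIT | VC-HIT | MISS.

OUTCOME = L1-HIT

0: 0x20 (blk 8, set 0) → MISS  vc=[]
1: 0x22 (blk 8, set 0) → L1-HIT  vc=[]
2: 0x21 (blk 8, set 0) → L1-HIT  vc=[]
3: 0x29 (blk 10, set 0) → MISS  vc=[8]
4: 0x21 (blk 8, set 0) → VC-HIT  vc=[10]
5: 0x20 (blk 8, set 0) → L1-HIT  vc=[10]
6: 0x20 (blk 8, set 0) → L1-HIT  vc=[10]
7: 0x20 (blk 8, set 0) → L1-HIT  vc=[10]
8: 0x8 (blk 2, set 0) → MISS  vc=[10, 8]
9: 0x10 (blk 4, set 0) → MISS  vc=[10, 8, 2]
10: 0x8 (blk 2, set 0) → VC-HIT  vc=[10, 8, 4]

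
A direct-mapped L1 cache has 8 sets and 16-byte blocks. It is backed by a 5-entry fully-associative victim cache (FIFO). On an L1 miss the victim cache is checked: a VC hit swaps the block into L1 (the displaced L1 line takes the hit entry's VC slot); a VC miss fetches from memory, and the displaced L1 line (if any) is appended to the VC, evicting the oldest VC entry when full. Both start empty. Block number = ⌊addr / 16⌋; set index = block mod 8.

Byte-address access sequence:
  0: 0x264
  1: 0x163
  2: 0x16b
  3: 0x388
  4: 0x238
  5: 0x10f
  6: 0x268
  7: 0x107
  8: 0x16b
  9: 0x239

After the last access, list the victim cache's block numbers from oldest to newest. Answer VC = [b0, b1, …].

VC = [38, 56]

  [0] addr=0x264 blk=38 s=6: MISS | VC []
  [1] addr=0x163 blk=22 s=6: MISS | VC [38]
  [2] addr=0x16b blk=22 s=6: L1-HIT | VC [38]
  [3] addr=0x388 blk=56 s=0: MISS | VC [38]
  [4] addr=0x238 blk=35 s=3: MISS | VC [38]
  [5] addr=0x10f blk=16 s=0: MISS | VC [38, 56]
  [6] addr=0x268 blk=38 s=6: VC-HIT | VC [22, 56]
  [7] addr=0x107 blk=16 s=0: L1-HIT | VC [22, 56]
  [8] addr=0x16b blk=22 s=6: VC-HIT | VC [38, 56]
  [9] addr=0x239 blk=35 s=3: L1-HIT | VC [38, 56]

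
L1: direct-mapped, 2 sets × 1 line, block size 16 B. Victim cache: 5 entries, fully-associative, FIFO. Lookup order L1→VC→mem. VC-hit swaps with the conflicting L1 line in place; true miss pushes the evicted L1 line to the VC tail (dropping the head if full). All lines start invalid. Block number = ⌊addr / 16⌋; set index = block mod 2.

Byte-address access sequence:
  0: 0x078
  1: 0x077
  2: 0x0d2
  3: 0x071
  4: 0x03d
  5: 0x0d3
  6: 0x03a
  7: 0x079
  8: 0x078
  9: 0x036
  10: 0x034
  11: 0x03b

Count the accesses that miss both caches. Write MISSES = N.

MISSES = 3

0: 0x78 (blk 7, set 1) → MISS  vc=[]
1: 0x77 (blk 7, set 1) → L1-HIT  vc=[]
2: 0xd2 (blk 13, set 1) → MISS  vc=[7]
3: 0x71 (blk 7, set 1) → VC-HIT  vc=[13]
4: 0x3d (blk 3, set 1) → MISS  vc=[13, 7]
5: 0xd3 (blk 13, set 1) → VC-HIT  vc=[3, 7]
6: 0x3a (blk 3, set 1) → VC-HIT  vc=[13, 7]
7: 0x79 (blk 7, set 1) → VC-HIT  vc=[13, 3]
8: 0x78 (blk 7, set 1) → L1-HIT  vc=[13, 3]
9: 0x36 (blk 3, set 1) → VC-HIT  vc=[13, 7]
10: 0x34 (blk 3, set 1) → L1-HIT  vc=[13, 7]
11: 0x3b (blk 3, set 1) → L1-HIT  vc=[13, 7]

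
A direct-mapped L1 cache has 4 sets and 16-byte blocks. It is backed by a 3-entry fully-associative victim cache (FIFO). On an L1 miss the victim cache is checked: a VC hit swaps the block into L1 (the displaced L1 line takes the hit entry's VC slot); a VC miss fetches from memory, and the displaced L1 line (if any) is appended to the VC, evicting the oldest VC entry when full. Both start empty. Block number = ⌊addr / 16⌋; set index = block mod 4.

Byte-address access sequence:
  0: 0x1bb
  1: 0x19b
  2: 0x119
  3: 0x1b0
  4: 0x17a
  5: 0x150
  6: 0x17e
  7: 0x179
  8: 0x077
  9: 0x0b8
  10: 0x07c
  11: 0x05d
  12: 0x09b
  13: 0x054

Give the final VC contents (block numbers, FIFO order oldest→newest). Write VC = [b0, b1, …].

0: 0x1bb (blk 27, set 3) → MISS  vc=[]
1: 0x19b (blk 25, set 1) → MISS  vc=[]
2: 0x119 (blk 17, set 1) → MISS  vc=[25]
3: 0x1b0 (blk 27, set 3) → L1-HIT  vc=[25]
4: 0x17a (blk 23, set 3) → MISS  vc=[25, 27]
5: 0x150 (blk 21, set 1) → MISS  vc=[25, 27, 17]
6: 0x17e (blk 23, set 3) → L1-HIT  vc=[25, 27, 17]
7: 0x179 (blk 23, set 3) → L1-HIT  vc=[25, 27, 17]
8: 0x77 (blk 7, set 3) → MISS  vc=[27, 17, 23]
9: 0xb8 (blk 11, set 3) → MISS  vc=[17, 23, 7]
10: 0x7c (blk 7, set 3) → VC-HIT  vc=[17, 23, 11]
11: 0x5d (blk 5, set 1) → MISS  vc=[23, 11, 21]
12: 0x9b (blk 9, set 1) → MISS  vc=[11, 21, 5]
13: 0x54 (blk 5, set 1) → VC-HIT  vc=[11, 21, 9]

VC = [11, 21, 9]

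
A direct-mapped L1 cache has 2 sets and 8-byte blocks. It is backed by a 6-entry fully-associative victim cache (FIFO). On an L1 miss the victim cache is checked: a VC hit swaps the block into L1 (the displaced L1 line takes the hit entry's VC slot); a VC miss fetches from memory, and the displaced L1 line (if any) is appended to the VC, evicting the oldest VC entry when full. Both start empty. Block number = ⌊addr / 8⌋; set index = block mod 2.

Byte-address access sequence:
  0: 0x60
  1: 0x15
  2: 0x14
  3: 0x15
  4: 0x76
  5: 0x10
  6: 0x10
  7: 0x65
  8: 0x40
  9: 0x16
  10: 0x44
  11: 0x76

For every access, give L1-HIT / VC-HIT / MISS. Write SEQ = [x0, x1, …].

0: 0x60 (blk 12, set 0) → MISS  vc=[]
1: 0x15 (blk 2, set 0) → MISS  vc=[12]
2: 0x14 (blk 2, set 0) → L1-HIT  vc=[12]
3: 0x15 (blk 2, set 0) → L1-HIT  vc=[12]
4: 0x76 (blk 14, set 0) → MISS  vc=[12, 2]
5: 0x10 (blk 2, set 0) → VC-HIT  vc=[12, 14]
6: 0x10 (blk 2, set 0) → L1-HIT  vc=[12, 14]
7: 0x65 (blk 12, set 0) → VC-HIT  vc=[2, 14]
8: 0x40 (blk 8, set 0) → MISS  vc=[2, 14, 12]
9: 0x16 (blk 2, set 0) → VC-HIT  vc=[8, 14, 12]
10: 0x44 (blk 8, set 0) → VC-HIT  vc=[2, 14, 12]
11: 0x76 (blk 14, set 0) → VC-HIT  vc=[2, 8, 12]

SEQ = [MISS, MISS, L1-HIT, L1-HIT, MISS, VC-HIT, L1-HIT, VC-HIT, MISS, VC-HIT, VC-HIT, VC-HIT]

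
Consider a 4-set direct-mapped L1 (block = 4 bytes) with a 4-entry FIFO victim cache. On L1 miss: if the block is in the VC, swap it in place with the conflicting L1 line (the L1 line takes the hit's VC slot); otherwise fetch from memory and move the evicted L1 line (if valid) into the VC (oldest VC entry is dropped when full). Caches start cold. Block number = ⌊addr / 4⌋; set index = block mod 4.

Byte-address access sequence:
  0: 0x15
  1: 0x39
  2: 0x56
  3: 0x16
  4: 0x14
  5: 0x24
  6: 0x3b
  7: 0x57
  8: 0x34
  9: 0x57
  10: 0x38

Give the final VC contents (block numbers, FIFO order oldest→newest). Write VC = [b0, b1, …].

VC = [9, 5, 13]

  [0] addr=0x15 blk=5 s=1: MISS | VC []
  [1] addr=0x39 blk=14 s=2: MISS | VC []
  [2] addr=0x56 blk=21 s=1: MISS | VC [5]
  [3] addr=0x16 blk=5 s=1: VC-HIT | VC [21]
  [4] addr=0x14 blk=5 s=1: L1-HIT | VC [21]
  [5] addr=0x24 blk=9 s=1: MISS | VC [21, 5]
  [6] addr=0x3b blk=14 s=2: L1-HIT | VC [21, 5]
  [7] addr=0x57 blk=21 s=1: VC-HIT | VC [9, 5]
  [8] addr=0x34 blk=13 s=1: MISS | VC [9, 5, 21]
  [9] addr=0x57 blk=21 s=1: VC-HIT | VC [9, 5, 13]
  [10] addr=0x38 blk=14 s=2: L1-HIT | VC [9, 5, 13]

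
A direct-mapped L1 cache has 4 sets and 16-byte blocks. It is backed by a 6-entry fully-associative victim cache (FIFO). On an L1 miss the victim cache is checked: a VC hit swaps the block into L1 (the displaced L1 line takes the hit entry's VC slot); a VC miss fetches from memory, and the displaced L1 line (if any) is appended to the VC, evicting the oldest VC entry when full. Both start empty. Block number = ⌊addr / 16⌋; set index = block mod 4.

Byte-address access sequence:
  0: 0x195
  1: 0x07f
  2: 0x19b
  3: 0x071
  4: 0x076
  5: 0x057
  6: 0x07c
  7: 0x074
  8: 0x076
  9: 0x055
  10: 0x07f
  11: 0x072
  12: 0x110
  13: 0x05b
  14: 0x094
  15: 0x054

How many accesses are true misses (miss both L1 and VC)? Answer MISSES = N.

MISSES = 5

0: 0x195 (blk 25, set 1) → MISS  vc=[]
1: 0x7f (blk 7, set 3) → MISS  vc=[]
2: 0x19b (blk 25, set 1) → L1-HIT  vc=[]
3: 0x71 (blk 7, set 3) → L1-HIT  vc=[]
4: 0x76 (blk 7, set 3) → L1-HIT  vc=[]
5: 0x57 (blk 5, set 1) → MISS  vc=[25]
6: 0x7c (blk 7, set 3) → L1-HIT  vc=[25]
7: 0x74 (blk 7, set 3) → L1-HIT  vc=[25]
8: 0x76 (blk 7, set 3) → L1-HIT  vc=[25]
9: 0x55 (blk 5, set 1) → L1-HIT  vc=[25]
10: 0x7f (blk 7, set 3) → L1-HIT  vc=[25]
11: 0x72 (blk 7, set 3) → L1-HIT  vc=[25]
12: 0x110 (blk 17, set 1) → MISS  vc=[25, 5]
13: 0x5b (blk 5, set 1) → VC-HIT  vc=[25, 17]
14: 0x94 (blk 9, set 1) → MISS  vc=[25, 17, 5]
15: 0x54 (blk 5, set 1) → VC-HIT  vc=[25, 17, 9]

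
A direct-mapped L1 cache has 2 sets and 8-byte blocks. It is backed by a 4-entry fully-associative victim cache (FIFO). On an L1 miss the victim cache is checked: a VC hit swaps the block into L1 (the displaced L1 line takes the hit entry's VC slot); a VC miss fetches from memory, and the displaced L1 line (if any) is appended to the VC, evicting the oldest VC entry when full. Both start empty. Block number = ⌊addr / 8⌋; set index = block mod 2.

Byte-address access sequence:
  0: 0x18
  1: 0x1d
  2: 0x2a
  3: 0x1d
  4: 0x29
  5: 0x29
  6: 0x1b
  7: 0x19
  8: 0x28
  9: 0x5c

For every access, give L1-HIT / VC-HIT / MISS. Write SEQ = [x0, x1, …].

#0 0x18→b3/s1 MISS; vc=[]
#1 0x1d→b3/s1 L1-HIT; vc=[]
#2 0x2a→b5/s1 MISS; vc=[3]
#3 0x1d→b3/s1 VC-HIT; vc=[5]
#4 0x29→b5/s1 VC-HIT; vc=[3]
#5 0x29→b5/s1 L1-HIT; vc=[3]
#6 0x1b→b3/s1 VC-HIT; vc=[5]
#7 0x19→b3/s1 L1-HIT; vc=[5]
#8 0x28→b5/s1 VC-HIT; vc=[3]
#9 0x5c→b11/s1 MISS; vc=[3,5]

SEQ = [MISS, L1-HIT, MISS, VC-HIT, VC-HIT, L1-HIT, VC-HIT, L1-HIT, VC-HIT, MISS]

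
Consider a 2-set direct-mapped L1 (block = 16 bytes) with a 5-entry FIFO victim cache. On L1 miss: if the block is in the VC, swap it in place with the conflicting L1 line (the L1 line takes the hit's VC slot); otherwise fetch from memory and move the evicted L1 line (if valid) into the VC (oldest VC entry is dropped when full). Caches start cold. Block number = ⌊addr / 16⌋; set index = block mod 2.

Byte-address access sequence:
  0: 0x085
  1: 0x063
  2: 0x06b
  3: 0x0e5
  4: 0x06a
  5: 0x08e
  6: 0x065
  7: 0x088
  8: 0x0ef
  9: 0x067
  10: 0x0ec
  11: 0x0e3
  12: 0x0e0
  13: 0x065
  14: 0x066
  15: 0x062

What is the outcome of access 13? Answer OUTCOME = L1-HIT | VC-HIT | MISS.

OUTCOME = VC-HIT

#0 0x85→b8/s0 MISS; vc=[]
#1 0x63→b6/s0 MISS; vc=[8]
#2 0x6b→b6/s0 L1-HIT; vc=[8]
#3 0xe5→b14/s0 MISS; vc=[8,6]
#4 0x6a→b6/s0 VC-HIT; vc=[8,14]
#5 0x8e→b8/s0 VC-HIT; vc=[6,14]
#6 0x65→b6/s0 VC-HIT; vc=[8,14]
#7 0x88→b8/s0 VC-HIT; vc=[6,14]
#8 0xef→b14/s0 VC-HIT; vc=[6,8]
#9 0x67→b6/s0 VC-HIT; vc=[14,8]
#10 0xec→b14/s0 VC-HIT; vc=[6,8]
#11 0xe3→b14/s0 L1-HIT; vc=[6,8]
#12 0xe0→b14/s0 L1-HIT; vc=[6,8]
#13 0x65→b6/s0 VC-HIT; vc=[14,8]
#14 0x66→b6/s0 L1-HIT; vc=[14,8]
#15 0x62→b6/s0 L1-HIT; vc=[14,8]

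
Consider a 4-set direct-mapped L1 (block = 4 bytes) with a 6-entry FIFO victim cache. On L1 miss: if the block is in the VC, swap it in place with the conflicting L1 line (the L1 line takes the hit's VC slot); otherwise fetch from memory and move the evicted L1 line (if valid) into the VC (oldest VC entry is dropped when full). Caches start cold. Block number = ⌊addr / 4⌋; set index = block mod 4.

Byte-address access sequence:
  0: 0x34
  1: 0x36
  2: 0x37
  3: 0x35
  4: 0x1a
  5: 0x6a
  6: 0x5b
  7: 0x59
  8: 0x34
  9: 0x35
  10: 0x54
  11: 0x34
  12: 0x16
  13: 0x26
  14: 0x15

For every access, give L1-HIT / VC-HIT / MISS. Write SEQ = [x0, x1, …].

SEQ = [MISS, L1-HIT, L1-HIT, L1-HIT, MISS, MISS, MISS, L1-HIT, L1-HIT, L1-HIT, MISS, VC-HIT, MISS, MISS, VC-HIT]

0: 0x34 (blk 13, set 1) → MISS  vc=[]
1: 0x36 (blk 13, set 1) → L1-HIT  vc=[]
2: 0x37 (blk 13, set 1) → L1-HIT  vc=[]
3: 0x35 (blk 13, set 1) → L1-HIT  vc=[]
4: 0x1a (blk 6, set 2) → MISS  vc=[]
5: 0x6a (blk 26, set 2) → MISS  vc=[6]
6: 0x5b (blk 22, set 2) → MISS  vc=[6, 26]
7: 0x59 (blk 22, set 2) → L1-HIT  vc=[6, 26]
8: 0x34 (blk 13, set 1) → L1-HIT  vc=[6, 26]
9: 0x35 (blk 13, set 1) → L1-HIT  vc=[6, 26]
10: 0x54 (blk 21, set 1) → MISS  vc=[6, 26, 13]
11: 0x34 (blk 13, set 1) → VC-HIT  vc=[6, 26, 21]
12: 0x16 (blk 5, set 1) → MISS  vc=[6, 26, 21, 13]
13: 0x26 (blk 9, set 1) → MISS  vc=[6, 26, 21, 13, 5]
14: 0x15 (blk 5, set 1) → VC-HIT  vc=[6, 26, 21, 13, 9]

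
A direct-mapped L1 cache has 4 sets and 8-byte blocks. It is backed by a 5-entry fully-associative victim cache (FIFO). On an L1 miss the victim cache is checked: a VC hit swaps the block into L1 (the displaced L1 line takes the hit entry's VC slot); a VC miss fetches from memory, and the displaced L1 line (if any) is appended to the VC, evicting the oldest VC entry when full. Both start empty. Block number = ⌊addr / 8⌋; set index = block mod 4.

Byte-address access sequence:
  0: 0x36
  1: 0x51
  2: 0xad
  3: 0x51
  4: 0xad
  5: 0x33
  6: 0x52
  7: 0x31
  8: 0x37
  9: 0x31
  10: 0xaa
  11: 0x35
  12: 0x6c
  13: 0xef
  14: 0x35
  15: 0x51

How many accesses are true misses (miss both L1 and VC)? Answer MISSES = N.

MISSES = 5

0: 0x36 (blk 6, set 2) → MISS  vc=[]
1: 0x51 (blk 10, set 2) → MISS  vc=[6]
2: 0xad (blk 21, set 1) → MISS  vc=[6]
3: 0x51 (blk 10, set 2) → L1-HIT  vc=[6]
4: 0xad (blk 21, set 1) → L1-HIT  vc=[6]
5: 0x33 (blk 6, set 2) → VC-HIT  vc=[10]
6: 0x52 (blk 10, set 2) → VC-HIT  vc=[6]
7: 0x31 (blk 6, set 2) → VC-HIT  vc=[10]
8: 0x37 (blk 6, set 2) → L1-HIT  vc=[10]
9: 0x31 (blk 6, set 2) → L1-HIT  vc=[10]
10: 0xaa (blk 21, set 1) → L1-HIT  vc=[10]
11: 0x35 (blk 6, set 2) → L1-HIT  vc=[10]
12: 0x6c (blk 13, set 1) → MISS  vc=[10, 21]
13: 0xef (blk 29, set 1) → MISS  vc=[10, 21, 13]
14: 0x35 (blk 6, set 2) → L1-HIT  vc=[10, 21, 13]
15: 0x51 (blk 10, set 2) → VC-HIT  vc=[6, 21, 13]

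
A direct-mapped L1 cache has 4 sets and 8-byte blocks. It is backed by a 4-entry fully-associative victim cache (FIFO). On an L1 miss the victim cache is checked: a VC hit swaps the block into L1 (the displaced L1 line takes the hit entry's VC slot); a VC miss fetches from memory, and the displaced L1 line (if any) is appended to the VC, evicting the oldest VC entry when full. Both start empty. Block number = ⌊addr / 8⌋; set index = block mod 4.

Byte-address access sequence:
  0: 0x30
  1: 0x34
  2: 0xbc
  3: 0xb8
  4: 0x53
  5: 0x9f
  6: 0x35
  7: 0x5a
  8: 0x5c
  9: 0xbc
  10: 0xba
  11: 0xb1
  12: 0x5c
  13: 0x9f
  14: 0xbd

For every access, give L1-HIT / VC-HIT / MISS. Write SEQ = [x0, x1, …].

SEQ = [MISS, L1-HIT, MISS, L1-HIT, MISS, MISS, VC-HIT, MISS, L1-HIT, VC-HIT, L1-HIT, MISS, VC-HIT, VC-HIT, VC-HIT]

0: 0x30 (blk 6, set 2) → MISS  vc=[]
1: 0x34 (blk 6, set 2) → L1-HIT  vc=[]
2: 0xbc (blk 23, set 3) → MISS  vc=[]
3: 0xb8 (blk 23, set 3) → L1-HIT  vc=[]
4: 0x53 (blk 10, set 2) → MISS  vc=[6]
5: 0x9f (blk 19, set 3) → MISS  vc=[6, 23]
6: 0x35 (blk 6, set 2) → VC-HIT  vc=[10, 23]
7: 0x5a (blk 11, set 3) → MISS  vc=[10, 23, 19]
8: 0x5c (blk 11, set 3) → L1-HIT  vc=[10, 23, 19]
9: 0xbc (blk 23, set 3) → VC-HIT  vc=[10, 11, 19]
10: 0xba (blk 23, set 3) → L1-HIT  vc=[10, 11, 19]
11: 0xb1 (blk 22, set 2) → MISS  vc=[10, 11, 19, 6]
12: 0x5c (blk 11, set 3) → VC-HIT  vc=[10, 23, 19, 6]
13: 0x9f (blk 19, set 3) → VC-HIT  vc=[10, 23, 11, 6]
14: 0xbd (blk 23, set 3) → VC-HIT  vc=[10, 19, 11, 6]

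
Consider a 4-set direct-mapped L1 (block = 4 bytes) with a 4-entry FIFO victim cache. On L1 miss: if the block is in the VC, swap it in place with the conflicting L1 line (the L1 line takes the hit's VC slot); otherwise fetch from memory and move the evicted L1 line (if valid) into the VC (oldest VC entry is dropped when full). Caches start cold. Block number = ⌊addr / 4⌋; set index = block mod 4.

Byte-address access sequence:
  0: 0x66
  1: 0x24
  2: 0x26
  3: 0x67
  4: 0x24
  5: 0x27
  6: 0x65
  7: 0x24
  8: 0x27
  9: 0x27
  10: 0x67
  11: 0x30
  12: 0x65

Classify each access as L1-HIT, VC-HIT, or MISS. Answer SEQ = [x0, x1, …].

SEQ = [MISS, MISS, L1-HIT, VC-HIT, VC-HIT, L1-HIT, VC-HIT, VC-HIT, L1-HIT, L1-HIT, VC-HIT, MISS, L1-HIT]

  [0] addr=0x66 blk=25 s=1: MISS | VC []
  [1] addr=0x24 blk=9 s=1: MISS | VC [25]
  [2] addr=0x26 blk=9 s=1: L1-HIT | VC [25]
  [3] addr=0x67 blk=25 s=1: VC-HIT | VC [9]
  [4] addr=0x24 blk=9 s=1: VC-HIT | VC [25]
  [5] addr=0x27 blk=9 s=1: L1-HIT | VC [25]
  [6] addr=0x65 blk=25 s=1: VC-HIT | VC [9]
  [7] addr=0x24 blk=9 s=1: VC-HIT | VC [25]
  [8] addr=0x27 blk=9 s=1: L1-HIT | VC [25]
  [9] addr=0x27 blk=9 s=1: L1-HIT | VC [25]
  [10] addr=0x67 blk=25 s=1: VC-HIT | VC [9]
  [11] addr=0x30 blk=12 s=0: MISS | VC [9]
  [12] addr=0x65 blk=25 s=1: L1-HIT | VC [9]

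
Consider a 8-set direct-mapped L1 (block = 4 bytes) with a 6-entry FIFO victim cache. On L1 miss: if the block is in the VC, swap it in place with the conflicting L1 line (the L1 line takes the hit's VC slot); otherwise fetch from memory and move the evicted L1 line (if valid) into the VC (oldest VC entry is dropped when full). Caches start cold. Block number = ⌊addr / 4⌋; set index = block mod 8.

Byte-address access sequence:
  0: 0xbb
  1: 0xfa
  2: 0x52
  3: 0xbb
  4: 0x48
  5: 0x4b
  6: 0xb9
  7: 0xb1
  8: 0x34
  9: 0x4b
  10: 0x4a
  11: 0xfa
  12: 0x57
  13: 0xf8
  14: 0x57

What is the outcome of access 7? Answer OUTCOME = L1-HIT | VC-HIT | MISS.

OUTCOME = MISS

0: 0xbb (blk 46, set 6) → MISS  vc=[]
1: 0xfa (blk 62, set 6) → MISS  vc=[46]
2: 0x52 (blk 20, set 4) → MISS  vc=[46]
3: 0xbb (blk 46, set 6) → VC-HIT  vc=[62]
4: 0x48 (blk 18, set 2) → MISS  vc=[62]
5: 0x4b (blk 18, set 2) → L1-HIT  vc=[62]
6: 0xb9 (blk 46, set 6) → L1-HIT  vc=[62]
7: 0xb1 (blk 44, set 4) → MISS  vc=[62, 20]
8: 0x34 (blk 13, set 5) → MISS  vc=[62, 20]
9: 0x4b (blk 18, set 2) → L1-HIT  vc=[62, 20]
10: 0x4a (blk 18, set 2) → L1-HIT  vc=[62, 20]
11: 0xfa (blk 62, set 6) → VC-HIT  vc=[46, 20]
12: 0x57 (blk 21, set 5) → MISS  vc=[46, 20, 13]
13: 0xf8 (blk 62, set 6) → L1-HIT  vc=[46, 20, 13]
14: 0x57 (blk 21, set 5) → L1-HIT  vc=[46, 20, 13]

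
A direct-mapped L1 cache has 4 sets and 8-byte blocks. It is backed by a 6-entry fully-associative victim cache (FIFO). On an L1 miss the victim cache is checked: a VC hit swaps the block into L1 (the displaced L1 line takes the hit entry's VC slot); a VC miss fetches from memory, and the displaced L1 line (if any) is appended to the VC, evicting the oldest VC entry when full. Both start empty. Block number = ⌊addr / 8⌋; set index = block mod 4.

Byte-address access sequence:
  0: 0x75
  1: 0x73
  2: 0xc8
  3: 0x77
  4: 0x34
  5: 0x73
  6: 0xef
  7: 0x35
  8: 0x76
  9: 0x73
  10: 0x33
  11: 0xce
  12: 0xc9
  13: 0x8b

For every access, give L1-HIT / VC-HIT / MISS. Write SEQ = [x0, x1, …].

SEQ = [MISS, L1-HIT, MISS, L1-HIT, MISS, VC-HIT, MISS, VC-HIT, VC-HIT, L1-HIT, VC-HIT, VC-HIT, L1-HIT, MISS]

  [0] addr=0x75 blk=14 s=2: MISS | VC []
  [1] addr=0x73 blk=14 s=2: L1-HIT | VC []
  [2] addr=0xc8 blk=25 s=1: MISS | VC []
  [3] addr=0x77 blk=14 s=2: L1-HIT | VC []
  [4] addr=0x34 blk=6 s=2: MISS | VC [14]
  [5] addr=0x73 blk=14 s=2: VC-HIT | VC [6]
  [6] addr=0xef blk=29 s=1: MISS | VC [6, 25]
  [7] addr=0x35 blk=6 s=2: VC-HIT | VC [14, 25]
  [8] addr=0x76 blk=14 s=2: VC-HIT | VC [6, 25]
  [9] addr=0x73 blk=14 s=2: L1-HIT | VC [6, 25]
  [10] addr=0x33 blk=6 s=2: VC-HIT | VC [14, 25]
  [11] addr=0xce blk=25 s=1: VC-HIT | VC [14, 29]
  [12] addr=0xc9 blk=25 s=1: L1-HIT | VC [14, 29]
  [13] addr=0x8b blk=17 s=1: MISS | VC [14, 29, 25]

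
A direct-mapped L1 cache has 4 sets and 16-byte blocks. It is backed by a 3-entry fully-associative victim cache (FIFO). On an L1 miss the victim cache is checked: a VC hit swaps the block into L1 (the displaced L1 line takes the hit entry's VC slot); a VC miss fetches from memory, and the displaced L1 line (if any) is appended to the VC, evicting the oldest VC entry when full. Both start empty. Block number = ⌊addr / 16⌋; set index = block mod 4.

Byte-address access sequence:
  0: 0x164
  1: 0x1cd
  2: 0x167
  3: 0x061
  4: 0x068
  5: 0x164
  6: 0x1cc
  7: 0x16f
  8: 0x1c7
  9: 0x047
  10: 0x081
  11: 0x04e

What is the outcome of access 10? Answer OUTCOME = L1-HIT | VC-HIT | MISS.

  [0] addr=0x164 blk=22 s=2: MISS | VC []
  [1] addr=0x1cd blk=28 s=0: MISS | VC []
  [2] addr=0x167 blk=22 s=2: L1-HIT | VC []
  [3] addr=0x61 blk=6 s=2: MISS | VC [22]
  [4] addr=0x68 blk=6 s=2: L1-HIT | VC [22]
  [5] addr=0x164 blk=22 s=2: VC-HIT | VC [6]
  [6] addr=0x1cc blk=28 s=0: L1-HIT | VC [6]
  [7] addr=0x16f blk=22 s=2: L1-HIT | VC [6]
  [8] addr=0x1c7 blk=28 s=0: L1-HIT | VC [6]
  [9] addr=0x47 blk=4 s=0: MISS | VC [6, 28]
  [10] addr=0x81 blk=8 s=0: MISS | VC [6, 28, 4]
  [11] addr=0x4e blk=4 s=0: VC-HIT | VC [6, 28, 8]

OUTCOME = MISS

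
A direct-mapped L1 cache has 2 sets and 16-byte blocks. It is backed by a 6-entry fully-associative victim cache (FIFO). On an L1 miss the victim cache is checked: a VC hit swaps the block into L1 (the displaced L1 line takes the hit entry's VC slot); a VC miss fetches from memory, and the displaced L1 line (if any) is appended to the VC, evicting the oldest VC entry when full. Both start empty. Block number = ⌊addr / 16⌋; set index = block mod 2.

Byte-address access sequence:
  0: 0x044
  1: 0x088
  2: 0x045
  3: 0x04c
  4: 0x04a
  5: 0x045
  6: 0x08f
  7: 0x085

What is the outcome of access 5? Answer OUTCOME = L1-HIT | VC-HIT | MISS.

#0 0x44→b4/s0 MISS; vc=[]
#1 0x88→b8/s0 MISS; vc=[4]
#2 0x45→b4/s0 VC-HIT; vc=[8]
#3 0x4c→b4/s0 L1-HIT; vc=[8]
#4 0x4a→b4/s0 L1-HIT; vc=[8]
#5 0x45→b4/s0 L1-HIT; vc=[8]
#6 0x8f→b8/s0 VC-HIT; vc=[4]
#7 0x85→b8/s0 L1-HIT; vc=[4]

OUTCOME = L1-HIT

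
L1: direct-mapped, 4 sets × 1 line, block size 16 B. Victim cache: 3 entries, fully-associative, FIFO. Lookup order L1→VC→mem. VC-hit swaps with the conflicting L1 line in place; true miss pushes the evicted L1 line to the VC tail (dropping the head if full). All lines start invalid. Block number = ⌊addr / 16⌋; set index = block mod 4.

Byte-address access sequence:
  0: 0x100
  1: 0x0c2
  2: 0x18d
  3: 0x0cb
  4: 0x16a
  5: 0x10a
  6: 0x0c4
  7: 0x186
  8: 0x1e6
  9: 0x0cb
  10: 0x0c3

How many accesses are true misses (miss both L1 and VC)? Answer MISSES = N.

0: 0x100 (blk 16, set 0) → MISS  vc=[]
1: 0xc2 (blk 12, set 0) → MISS  vc=[16]
2: 0x18d (blk 24, set 0) → MISS  vc=[16, 12]
3: 0xcb (blk 12, set 0) → VC-HIT  vc=[16, 24]
4: 0x16a (blk 22, set 2) → MISS  vc=[16, 24]
5: 0x10a (blk 16, set 0) → VC-HIT  vc=[12, 24]
6: 0xc4 (blk 12, set 0) → VC-HIT  vc=[16, 24]
7: 0x186 (blk 24, set 0) → VC-HIT  vc=[16, 12]
8: 0x1e6 (blk 30, set 2) → MISS  vc=[16, 12, 22]
9: 0xcb (blk 12, set 0) → VC-HIT  vc=[16, 24, 22]
10: 0xc3 (blk 12, set 0) → L1-HIT  vc=[16, 24, 22]

MISSES = 5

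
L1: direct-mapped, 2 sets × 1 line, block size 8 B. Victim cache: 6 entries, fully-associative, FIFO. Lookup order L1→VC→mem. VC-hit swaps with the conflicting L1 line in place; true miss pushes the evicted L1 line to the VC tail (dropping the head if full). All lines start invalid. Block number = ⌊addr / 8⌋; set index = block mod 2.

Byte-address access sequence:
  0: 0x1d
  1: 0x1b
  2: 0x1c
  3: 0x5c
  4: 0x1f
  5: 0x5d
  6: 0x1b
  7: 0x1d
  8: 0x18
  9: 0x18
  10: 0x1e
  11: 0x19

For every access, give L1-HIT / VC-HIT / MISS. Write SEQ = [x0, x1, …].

0: 0x1d (blk 3, set 1) → MISS  vc=[]
1: 0x1b (blk 3, set 1) → L1-HIT  vc=[]
2: 0x1c (blk 3, set 1) → L1-HIT  vc=[]
3: 0x5c (blk 11, set 1) → MISS  vc=[3]
4: 0x1f (blk 3, set 1) → VC-HIT  vc=[11]
5: 0x5d (blk 11, set 1) → VC-HIT  vc=[3]
6: 0x1b (blk 3, set 1) → VC-HIT  vc=[11]
7: 0x1d (blk 3, set 1) → L1-HIT  vc=[11]
8: 0x18 (blk 3, set 1) → L1-HIT  vc=[11]
9: 0x18 (blk 3, set 1) → L1-HIT  vc=[11]
10: 0x1e (blk 3, set 1) → L1-HIT  vc=[11]
11: 0x19 (blk 3, set 1) → L1-HIT  vc=[11]

SEQ = [MISS, L1-HIT, L1-HIT, MISS, VC-HIT, VC-HIT, VC-HIT, L1-HIT, L1-HIT, L1-HIT, L1-HIT, L1-HIT]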